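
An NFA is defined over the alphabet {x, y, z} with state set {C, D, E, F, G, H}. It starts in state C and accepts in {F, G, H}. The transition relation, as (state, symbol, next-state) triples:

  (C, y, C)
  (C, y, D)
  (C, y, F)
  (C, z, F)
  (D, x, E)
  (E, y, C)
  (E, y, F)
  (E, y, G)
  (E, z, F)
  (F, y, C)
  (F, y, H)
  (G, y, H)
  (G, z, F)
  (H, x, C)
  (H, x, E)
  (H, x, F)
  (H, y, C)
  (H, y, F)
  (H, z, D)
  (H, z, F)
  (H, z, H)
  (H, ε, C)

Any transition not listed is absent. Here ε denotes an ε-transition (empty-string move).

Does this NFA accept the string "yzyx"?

Yes

Start in {C}.
Read 'y': C→{C, D, F}; now {C, D, F}.
Read 'z': C→{F}, D→∅, F→∅; now {F}.
Read 'y': F→{C, H}; now {C, H}.
Read 'x': C→∅, H→{C, E, F}; now {C, E, F}.
The final set {C, E, F} contains the accepting state F.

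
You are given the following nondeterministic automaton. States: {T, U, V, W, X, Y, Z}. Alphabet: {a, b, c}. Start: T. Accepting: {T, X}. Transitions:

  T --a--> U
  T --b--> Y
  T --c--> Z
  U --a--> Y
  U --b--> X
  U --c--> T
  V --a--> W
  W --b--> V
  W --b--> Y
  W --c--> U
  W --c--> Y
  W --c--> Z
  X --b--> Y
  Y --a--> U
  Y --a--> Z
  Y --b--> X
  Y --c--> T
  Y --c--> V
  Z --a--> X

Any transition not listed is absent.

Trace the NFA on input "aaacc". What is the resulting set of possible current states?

{Z}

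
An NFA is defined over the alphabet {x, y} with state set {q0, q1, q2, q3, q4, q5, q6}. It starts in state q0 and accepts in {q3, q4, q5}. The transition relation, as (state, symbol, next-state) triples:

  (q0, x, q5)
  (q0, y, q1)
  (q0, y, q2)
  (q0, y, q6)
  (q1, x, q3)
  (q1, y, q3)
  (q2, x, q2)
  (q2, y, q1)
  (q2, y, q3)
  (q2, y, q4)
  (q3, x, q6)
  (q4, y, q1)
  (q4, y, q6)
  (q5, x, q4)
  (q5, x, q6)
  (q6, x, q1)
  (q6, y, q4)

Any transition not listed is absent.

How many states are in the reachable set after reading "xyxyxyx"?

Start in {q0}.
Read 'x': q0→{q5}; now {q5}.
Read 'y': q5→∅; now ∅.
The set is empty and remains empty for the remaining 5 symbols.
That set has 0 states.

0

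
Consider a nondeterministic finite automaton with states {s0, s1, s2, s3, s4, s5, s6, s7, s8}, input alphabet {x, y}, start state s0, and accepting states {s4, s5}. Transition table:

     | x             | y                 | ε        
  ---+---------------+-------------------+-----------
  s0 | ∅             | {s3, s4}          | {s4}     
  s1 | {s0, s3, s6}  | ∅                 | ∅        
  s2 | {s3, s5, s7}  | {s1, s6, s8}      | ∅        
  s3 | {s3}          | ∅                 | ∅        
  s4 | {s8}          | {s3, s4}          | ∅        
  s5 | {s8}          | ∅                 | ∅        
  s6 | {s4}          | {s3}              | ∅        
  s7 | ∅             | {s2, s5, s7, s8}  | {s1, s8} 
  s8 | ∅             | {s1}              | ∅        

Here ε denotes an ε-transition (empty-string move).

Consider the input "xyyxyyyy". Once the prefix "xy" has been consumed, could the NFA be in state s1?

Yes

Start: ε-closure({s0}) = {s0, s4}.
Read 'x': s0→∅, s4→{s8}; now {s8}.
Read 'y': s8→{s1}; now {s1}.
State s1 is in {s1}.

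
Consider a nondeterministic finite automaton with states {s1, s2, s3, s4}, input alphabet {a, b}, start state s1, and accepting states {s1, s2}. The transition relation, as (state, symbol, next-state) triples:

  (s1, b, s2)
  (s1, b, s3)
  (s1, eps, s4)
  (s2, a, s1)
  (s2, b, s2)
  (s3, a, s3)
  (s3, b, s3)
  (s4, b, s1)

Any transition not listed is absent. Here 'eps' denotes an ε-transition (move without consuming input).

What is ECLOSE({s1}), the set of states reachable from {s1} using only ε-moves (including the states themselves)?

Begin with {s1}.
ε-move s1 → s4; add s4.

{s1, s4}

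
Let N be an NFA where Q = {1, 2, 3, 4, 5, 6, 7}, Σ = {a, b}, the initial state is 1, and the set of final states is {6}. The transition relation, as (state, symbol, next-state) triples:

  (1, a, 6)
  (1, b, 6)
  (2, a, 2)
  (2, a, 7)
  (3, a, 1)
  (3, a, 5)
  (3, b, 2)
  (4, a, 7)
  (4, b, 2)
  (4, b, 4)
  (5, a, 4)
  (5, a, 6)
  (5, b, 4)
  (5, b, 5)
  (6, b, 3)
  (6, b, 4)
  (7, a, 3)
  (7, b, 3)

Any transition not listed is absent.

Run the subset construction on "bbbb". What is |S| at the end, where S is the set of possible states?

2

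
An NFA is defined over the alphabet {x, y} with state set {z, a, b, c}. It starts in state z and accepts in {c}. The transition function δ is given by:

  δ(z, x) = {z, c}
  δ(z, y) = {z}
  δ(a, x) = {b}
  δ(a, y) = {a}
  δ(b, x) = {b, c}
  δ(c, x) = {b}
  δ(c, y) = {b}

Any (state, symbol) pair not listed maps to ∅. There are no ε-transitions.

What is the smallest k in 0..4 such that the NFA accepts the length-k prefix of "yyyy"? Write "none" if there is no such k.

none

Start in {z}.
Read 'y': z→{z}; now {z}.
Read 'y': z→{z}; now {z}.
Read 'y': z→{z}; now {z}.
Read 'y': z→{z}; now {z}.
No reachable set along the way intersects F.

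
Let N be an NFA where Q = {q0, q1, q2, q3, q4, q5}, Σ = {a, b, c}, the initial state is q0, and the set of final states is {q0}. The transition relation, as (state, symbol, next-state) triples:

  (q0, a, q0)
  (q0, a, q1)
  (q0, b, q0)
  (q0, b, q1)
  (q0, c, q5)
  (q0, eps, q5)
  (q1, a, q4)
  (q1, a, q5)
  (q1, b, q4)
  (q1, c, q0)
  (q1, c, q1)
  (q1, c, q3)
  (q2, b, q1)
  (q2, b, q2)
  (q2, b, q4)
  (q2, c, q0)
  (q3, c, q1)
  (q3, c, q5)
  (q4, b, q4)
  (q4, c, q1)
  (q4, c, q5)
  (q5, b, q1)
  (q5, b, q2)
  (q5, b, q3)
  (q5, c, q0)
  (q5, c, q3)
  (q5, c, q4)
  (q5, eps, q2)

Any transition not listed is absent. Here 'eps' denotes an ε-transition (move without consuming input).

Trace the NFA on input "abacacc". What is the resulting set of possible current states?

{q0, q1, q2, q3, q4, q5}

Start: ε-closure({q0}) = {q0, q2, q5}.
Read 'a': {q0, q2, q5} → {q0, q1, q2, q5}.
Read 'b': {q0, q1, q2, q5} → {q0, q1, q2, q3, q4, q5}.
Read 'a': {q0, q1, q2, q3, q4, q5} → {q0, q1, q2, q4, q5}.
Read 'c': {q0, q1, q2, q4, q5} → {q0, q1, q2, q3, q4, q5}.
Read 'a': {q0, q1, q2, q3, q4, q5} → {q0, q1, q2, q4, q5}.
Read 'c': {q0, q1, q2, q4, q5} → {q0, q1, q2, q3, q4, q5}.
Read 'c': {q0, q1, q2, q3, q4, q5} → {q0, q1, q2, q3, q4, q5}.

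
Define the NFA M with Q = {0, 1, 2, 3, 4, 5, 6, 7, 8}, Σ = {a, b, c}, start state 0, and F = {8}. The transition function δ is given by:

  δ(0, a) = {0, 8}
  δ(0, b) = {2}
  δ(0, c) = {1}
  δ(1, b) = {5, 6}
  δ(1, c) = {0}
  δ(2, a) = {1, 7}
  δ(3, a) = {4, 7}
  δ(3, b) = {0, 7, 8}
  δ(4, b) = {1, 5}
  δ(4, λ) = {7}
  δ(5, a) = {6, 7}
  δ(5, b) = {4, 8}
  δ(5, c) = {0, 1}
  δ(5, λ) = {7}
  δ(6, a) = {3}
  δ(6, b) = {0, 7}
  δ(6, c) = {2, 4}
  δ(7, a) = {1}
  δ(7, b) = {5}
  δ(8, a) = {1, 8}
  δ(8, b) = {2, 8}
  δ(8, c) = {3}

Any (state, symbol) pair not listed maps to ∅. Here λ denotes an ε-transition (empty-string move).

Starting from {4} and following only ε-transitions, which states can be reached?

Begin with {4}.
ε-move 4 → 7; add 7.

{4, 7}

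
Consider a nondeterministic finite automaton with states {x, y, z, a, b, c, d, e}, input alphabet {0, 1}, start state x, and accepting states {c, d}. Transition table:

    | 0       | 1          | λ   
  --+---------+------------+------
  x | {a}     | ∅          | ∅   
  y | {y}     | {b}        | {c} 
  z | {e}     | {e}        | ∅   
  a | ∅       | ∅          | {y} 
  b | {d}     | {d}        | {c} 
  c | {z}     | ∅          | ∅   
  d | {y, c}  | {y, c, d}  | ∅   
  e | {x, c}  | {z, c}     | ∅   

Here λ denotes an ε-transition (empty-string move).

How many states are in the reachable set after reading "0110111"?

Start in {x}.
Read '0': {x} → {y, a, c}.
Read '1': {y, a, c} → {b, c}.
Read '1': {b, c} → {d}.
Read '0': {d} → {y, c}.
Read '1': {y, c} → {b, c}.
Read '1': {b, c} → {d}.
Read '1': {d} → {y, c, d}.
That set has 3 states.

3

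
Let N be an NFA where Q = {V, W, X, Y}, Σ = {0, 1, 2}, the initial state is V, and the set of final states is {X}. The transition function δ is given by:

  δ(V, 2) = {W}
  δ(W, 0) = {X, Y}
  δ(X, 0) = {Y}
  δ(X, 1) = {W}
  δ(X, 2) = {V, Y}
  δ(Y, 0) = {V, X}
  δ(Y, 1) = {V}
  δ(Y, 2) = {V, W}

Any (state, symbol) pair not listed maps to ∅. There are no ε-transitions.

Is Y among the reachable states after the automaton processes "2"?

No

Start in {V}.
Read '2': V→{W}; now {W}.
State Y is not in {W}.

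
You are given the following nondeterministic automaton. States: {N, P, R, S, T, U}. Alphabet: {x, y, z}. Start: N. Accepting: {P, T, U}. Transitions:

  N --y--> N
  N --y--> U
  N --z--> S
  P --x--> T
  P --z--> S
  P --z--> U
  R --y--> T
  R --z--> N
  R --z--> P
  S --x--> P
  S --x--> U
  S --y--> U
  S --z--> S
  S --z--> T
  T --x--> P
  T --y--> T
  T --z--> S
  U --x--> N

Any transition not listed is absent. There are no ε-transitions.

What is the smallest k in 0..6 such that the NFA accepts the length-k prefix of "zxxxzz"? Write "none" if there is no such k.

2

Start in {N}.
Read 'z': {N} → {S}.
Read 'x': {S} → {P, U}.
None of the earlier sets intersect F, but {P, U} does.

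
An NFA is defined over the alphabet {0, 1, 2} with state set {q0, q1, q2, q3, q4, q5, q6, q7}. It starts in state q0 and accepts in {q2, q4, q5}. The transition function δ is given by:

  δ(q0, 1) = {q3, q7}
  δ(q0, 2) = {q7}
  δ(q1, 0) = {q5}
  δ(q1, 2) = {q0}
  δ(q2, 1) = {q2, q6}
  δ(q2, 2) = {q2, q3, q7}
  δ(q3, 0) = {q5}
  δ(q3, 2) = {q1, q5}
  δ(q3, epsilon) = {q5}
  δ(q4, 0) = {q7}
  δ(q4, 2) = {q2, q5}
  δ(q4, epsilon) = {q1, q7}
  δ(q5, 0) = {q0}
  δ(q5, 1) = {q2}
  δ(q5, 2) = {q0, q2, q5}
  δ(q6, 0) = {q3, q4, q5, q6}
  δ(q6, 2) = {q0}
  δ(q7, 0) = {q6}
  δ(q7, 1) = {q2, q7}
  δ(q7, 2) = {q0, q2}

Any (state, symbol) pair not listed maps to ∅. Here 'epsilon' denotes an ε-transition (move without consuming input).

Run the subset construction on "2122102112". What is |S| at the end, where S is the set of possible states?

Start in {q0}.
Read '2': q0→{q7}; now {q7}.
Read '1': q7→{q2, q7}; now {q2, q7}.
Read '2': q2→{q2, q3, q7}, q7→{q0, q2}; union {q0, q2, q3, q7}; ε-closure = {q0, q2, q3, q5, q7}.
Read '2': q0→{q7}, q2→{q2, q3, q7}, q3→{q1, q5}, q5→{q0, q2, q5}, q7→{q0, q2}; now {q0, q1, q2, q3, q5, q7}.
Read '1': q0→{q3, q7}, q1→∅, q2→{q2, q6}, q3→∅, q5→{q2}, q7→{q2, q7}; union {q2, q3, q6, q7}; ε-closure = {q2, q3, q5, q6, q7}.
Read '0': q2→∅, q3→{q5}, q5→{q0}, q6→{q3, q4, q5, q6}, q7→{q6}; union {q0, q3, q4, q5, q6}; ε-closure = {q0, q1, q3, q4, q5, q6, q7}.
Read '2': q0→{q7}, q1→{q0}, q3→{q1, q5}, q4→{q2, q5}, q5→{q0, q2, q5}, q6→{q0}, q7→{q0, q2}; now {q0, q1, q2, q5, q7}.
Read '1': q0→{q3, q7}, q1→∅, q2→{q2, q6}, q5→{q2}, q7→{q2, q7}; union {q2, q3, q6, q7}; ε-closure = {q2, q3, q5, q6, q7}.
Read '1': q2→{q2, q6}, q3→∅, q5→{q2}, q6→∅, q7→{q2, q7}; now {q2, q6, q7}.
Read '2': q2→{q2, q3, q7}, q6→{q0}, q7→{q0, q2}; union {q0, q2, q3, q7}; ε-closure = {q0, q2, q3, q5, q7}.
That set has 5 states.

5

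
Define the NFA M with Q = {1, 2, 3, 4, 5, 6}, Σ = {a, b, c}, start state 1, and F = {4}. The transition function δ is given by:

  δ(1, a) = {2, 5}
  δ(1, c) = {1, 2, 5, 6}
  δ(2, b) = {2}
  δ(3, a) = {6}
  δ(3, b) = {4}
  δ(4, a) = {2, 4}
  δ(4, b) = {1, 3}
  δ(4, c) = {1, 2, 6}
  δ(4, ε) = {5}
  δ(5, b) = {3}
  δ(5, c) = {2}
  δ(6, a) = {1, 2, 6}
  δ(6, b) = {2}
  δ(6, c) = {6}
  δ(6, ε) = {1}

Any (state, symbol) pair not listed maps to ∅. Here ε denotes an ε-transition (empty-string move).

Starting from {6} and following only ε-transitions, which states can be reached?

Begin with {6}.
ε-move 6 → 1; add 1.

{1, 6}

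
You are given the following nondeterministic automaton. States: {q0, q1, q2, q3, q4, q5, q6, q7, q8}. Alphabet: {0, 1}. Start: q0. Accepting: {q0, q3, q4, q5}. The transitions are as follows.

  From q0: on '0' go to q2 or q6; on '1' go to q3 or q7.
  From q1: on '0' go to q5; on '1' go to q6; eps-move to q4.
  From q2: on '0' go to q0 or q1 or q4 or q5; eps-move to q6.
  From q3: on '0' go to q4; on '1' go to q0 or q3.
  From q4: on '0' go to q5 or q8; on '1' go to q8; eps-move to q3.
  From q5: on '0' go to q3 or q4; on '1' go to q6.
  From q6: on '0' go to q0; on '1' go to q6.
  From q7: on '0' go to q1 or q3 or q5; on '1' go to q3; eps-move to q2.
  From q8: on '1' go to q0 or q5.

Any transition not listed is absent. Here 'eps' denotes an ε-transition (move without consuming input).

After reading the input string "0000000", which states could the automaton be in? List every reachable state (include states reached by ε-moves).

{q2, q3, q4, q5, q6, q8}

Start in {q0}.
Read '0': q0→{q2, q6}; now {q2, q6}.
Read '0': q2→{q0, q1, q4, q5}, q6→{q0}; union {q0, q1, q4, q5}; ε-closure = {q0, q1, q3, q4, q5}.
Read '0': q0→{q2, q6}, q1→{q5}, q3→{q4}, q4→{q5, q8}, q5→{q3, q4}; now {q2, q3, q4, q5, q6, q8}.
Read '0': q2→{q0, q1, q4, q5}, q3→{q4}, q4→{q5, q8}, q5→{q3, q4}, q6→{q0}, q8→∅; now {q0, q1, q3, q4, q5, q8}.
Read '0': q0→{q2, q6}, q1→{q5}, q3→{q4}, q4→{q5, q8}, q5→{q3, q4}, q8→∅; now {q2, q3, q4, q5, q6, q8}.
Read '0': q2→{q0, q1, q4, q5}, q3→{q4}, q4→{q5, q8}, q5→{q3, q4}, q6→{q0}, q8→∅; now {q0, q1, q3, q4, q5, q8}.
Read '0': q0→{q2, q6}, q1→{q5}, q3→{q4}, q4→{q5, q8}, q5→{q3, q4}, q8→∅; now {q2, q3, q4, q5, q6, q8}.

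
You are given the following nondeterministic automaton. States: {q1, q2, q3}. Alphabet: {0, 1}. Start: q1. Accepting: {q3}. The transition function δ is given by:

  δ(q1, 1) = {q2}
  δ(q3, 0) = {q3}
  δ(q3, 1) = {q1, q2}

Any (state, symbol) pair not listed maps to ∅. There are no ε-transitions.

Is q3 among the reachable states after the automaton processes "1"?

No

Start in {q1}.
Read '1': q1→{q2}; now {q2}.
State q3 is not in {q2}.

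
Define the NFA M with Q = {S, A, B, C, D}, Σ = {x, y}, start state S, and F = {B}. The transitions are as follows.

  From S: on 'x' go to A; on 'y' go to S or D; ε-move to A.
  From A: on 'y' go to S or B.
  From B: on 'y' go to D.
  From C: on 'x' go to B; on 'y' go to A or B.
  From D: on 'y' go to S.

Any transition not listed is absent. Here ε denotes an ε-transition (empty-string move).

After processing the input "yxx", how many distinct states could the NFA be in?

0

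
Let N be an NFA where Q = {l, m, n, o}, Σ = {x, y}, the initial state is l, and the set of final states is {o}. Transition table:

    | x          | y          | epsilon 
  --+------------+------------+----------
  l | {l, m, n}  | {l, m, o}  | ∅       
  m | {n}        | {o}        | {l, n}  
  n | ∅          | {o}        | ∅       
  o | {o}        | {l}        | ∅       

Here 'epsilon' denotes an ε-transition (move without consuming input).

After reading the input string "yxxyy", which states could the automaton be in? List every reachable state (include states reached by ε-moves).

{l, m, n, o}

Start in {l}.
Read 'y': l→{l, m, o}; union {l, m, o}; ε-closure = {l, m, n, o}.
Read 'x': l→{l, m, n}, m→{n}, n→∅, o→{o}; now {l, m, n, o}.
Read 'x': l→{l, m, n}, m→{n}, n→∅, o→{o}; now {l, m, n, o}.
Read 'y': l→{l, m, o}, m→{o}, n→{o}, o→{l}; union {l, m, o}; ε-closure = {l, m, n, o}.
Read 'y': l→{l, m, o}, m→{o}, n→{o}, o→{l}; union {l, m, o}; ε-closure = {l, m, n, o}.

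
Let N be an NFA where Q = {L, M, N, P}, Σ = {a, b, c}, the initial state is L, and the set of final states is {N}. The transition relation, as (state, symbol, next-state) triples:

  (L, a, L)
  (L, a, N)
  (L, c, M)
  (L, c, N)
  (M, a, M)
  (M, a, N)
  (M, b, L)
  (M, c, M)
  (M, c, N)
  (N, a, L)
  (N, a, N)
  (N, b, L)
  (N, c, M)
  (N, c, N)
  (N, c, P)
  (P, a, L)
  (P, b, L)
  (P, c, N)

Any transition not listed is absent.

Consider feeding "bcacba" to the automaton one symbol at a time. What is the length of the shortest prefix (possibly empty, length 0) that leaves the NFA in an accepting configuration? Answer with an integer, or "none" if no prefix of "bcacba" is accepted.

Start in {L}.
Read 'b': {L} → ∅.
The set is empty and remains empty for the remaining 5 symbols.
No reachable set along the way intersects F.

none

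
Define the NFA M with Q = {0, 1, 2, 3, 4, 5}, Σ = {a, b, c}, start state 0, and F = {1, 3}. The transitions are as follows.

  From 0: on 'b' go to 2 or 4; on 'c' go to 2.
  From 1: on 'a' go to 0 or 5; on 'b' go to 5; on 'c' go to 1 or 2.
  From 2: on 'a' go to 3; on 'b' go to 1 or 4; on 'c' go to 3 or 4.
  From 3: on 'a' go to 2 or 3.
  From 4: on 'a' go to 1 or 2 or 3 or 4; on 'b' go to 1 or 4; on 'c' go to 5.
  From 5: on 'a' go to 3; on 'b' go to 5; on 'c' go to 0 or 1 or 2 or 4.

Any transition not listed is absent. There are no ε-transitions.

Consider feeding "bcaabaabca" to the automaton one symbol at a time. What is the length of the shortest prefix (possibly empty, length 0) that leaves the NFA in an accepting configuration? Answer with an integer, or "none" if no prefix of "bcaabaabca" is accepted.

2

Start in {0}.
Read 'b': {0} → {2, 4}.
Read 'c': {2, 4} → {3, 4, 5}.
None of the earlier sets intersect F, but {3, 4, 5} does.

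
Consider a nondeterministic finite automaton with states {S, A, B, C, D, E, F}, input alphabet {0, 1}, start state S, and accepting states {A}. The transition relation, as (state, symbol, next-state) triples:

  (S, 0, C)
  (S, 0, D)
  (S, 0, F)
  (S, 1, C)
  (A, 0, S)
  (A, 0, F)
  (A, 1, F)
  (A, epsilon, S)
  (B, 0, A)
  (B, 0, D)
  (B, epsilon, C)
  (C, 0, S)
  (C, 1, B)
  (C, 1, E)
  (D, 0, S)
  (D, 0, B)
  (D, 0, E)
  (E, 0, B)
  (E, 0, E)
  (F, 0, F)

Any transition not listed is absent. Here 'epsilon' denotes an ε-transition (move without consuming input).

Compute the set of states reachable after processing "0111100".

{S, A, B, C, D, E, F}

Start in {S}.
Read '0': S→{C, D, F}; now {C, D, F}.
Read '1': C→{B, E}, D→∅, F→∅; union {B, E}; ε-closure = {B, C, E}.
Read '1': B→∅, C→{B, E}, E→∅; union {B, E}; ε-closure = {B, C, E}.
Read '1': B→∅, C→{B, E}, E→∅; union {B, E}; ε-closure = {B, C, E}.
Read '1': B→∅, C→{B, E}, E→∅; union {B, E}; ε-closure = {B, C, E}.
Read '0': B→{A, D}, C→{S}, E→{B, E}; union {S, A, B, D, E}; ε-closure = {S, A, B, C, D, E}.
Read '0': S→{C, D, F}, A→{S, F}, B→{A, D}, C→{S}, D→{S, B, E}, E→{B, E}; now {S, A, B, C, D, E, F}.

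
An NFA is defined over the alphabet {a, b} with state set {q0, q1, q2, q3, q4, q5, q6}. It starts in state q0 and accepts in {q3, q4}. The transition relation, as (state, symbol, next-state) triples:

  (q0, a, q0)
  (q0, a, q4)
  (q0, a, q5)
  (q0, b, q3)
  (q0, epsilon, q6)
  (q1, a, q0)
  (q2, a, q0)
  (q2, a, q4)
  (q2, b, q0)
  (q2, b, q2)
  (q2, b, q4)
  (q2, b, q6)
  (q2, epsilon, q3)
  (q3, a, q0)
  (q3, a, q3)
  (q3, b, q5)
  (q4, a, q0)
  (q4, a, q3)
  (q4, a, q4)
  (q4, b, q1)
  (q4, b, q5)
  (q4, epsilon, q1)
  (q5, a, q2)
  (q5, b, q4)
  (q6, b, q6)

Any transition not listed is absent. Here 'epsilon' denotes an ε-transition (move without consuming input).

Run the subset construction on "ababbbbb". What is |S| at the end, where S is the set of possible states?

Start: ε-closure({q0}) = {q0, q6}.
Read 'a': q0→{q0, q4, q5}, q6→∅; union {q0, q4, q5}; ε-closure = {q0, q1, q4, q5, q6}.
Read 'b': q0→{q3}, q1→∅, q4→{q1, q5}, q5→{q4}, q6→{q6}; now {q1, q3, q4, q5, q6}.
Read 'a': q1→{q0}, q3→{q0, q3}, q4→{q0, q3, q4}, q5→{q2}, q6→∅; union {q0, q2, q3, q4}; ε-closure = {q0, q1, q2, q3, q4, q6}.
Read 'b': q0→{q3}, q1→∅, q2→{q0, q2, q4, q6}, q3→{q5}, q4→{q1, q5}, q6→{q6}; now {q0, q1, q2, q3, q4, q5, q6}.
Read 'b': q0→{q3}, q1→∅, q2→{q0, q2, q4, q6}, q3→{q5}, q4→{q1, q5}, q5→{q4}, q6→{q6}; now {q0, q1, q2, q3, q4, q5, q6}.
Read 'b': q0→{q3}, q1→∅, q2→{q0, q2, q4, q6}, q3→{q5}, q4→{q1, q5}, q5→{q4}, q6→{q6}; now {q0, q1, q2, q3, q4, q5, q6}.
Read 'b': q0→{q3}, q1→∅, q2→{q0, q2, q4, q6}, q3→{q5}, q4→{q1, q5}, q5→{q4}, q6→{q6}; now {q0, q1, q2, q3, q4, q5, q6}.
Read 'b': q0→{q3}, q1→∅, q2→{q0, q2, q4, q6}, q3→{q5}, q4→{q1, q5}, q5→{q4}, q6→{q6}; now {q0, q1, q2, q3, q4, q5, q6}.
That set has 7 states.

7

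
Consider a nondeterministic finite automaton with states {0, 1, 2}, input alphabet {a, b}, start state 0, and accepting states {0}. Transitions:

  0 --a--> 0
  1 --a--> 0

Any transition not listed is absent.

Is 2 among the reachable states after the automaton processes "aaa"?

Start in {0}.
Read 'a': 0→{0}; now {0}.
Read 'a': 0→{0}; now {0}.
Read 'a': 0→{0}; now {0}.
State 2 is not in {0}.

No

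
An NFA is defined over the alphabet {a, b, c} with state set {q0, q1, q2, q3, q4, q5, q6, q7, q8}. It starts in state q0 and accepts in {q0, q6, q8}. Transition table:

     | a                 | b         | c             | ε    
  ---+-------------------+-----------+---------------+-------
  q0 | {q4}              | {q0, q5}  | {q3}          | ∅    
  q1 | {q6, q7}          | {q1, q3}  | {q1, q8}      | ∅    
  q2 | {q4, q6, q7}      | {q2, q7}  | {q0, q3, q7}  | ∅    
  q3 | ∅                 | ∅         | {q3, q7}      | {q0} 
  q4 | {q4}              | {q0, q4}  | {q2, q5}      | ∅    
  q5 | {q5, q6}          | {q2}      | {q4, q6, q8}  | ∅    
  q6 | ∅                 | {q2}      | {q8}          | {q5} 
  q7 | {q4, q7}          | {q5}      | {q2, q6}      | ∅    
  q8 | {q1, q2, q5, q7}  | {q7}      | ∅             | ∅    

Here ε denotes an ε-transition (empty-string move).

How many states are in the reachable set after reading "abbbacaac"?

Start in {q0}.
Read 'a': q0→{q4}; now {q4}.
Read 'b': q4→{q0, q4}; now {q0, q4}.
Read 'b': q0→{q0, q5}, q4→{q0, q4}; now {q0, q4, q5}.
Read 'b': q0→{q0, q5}, q4→{q0, q4}, q5→{q2}; now {q0, q2, q4, q5}.
Read 'a': q0→{q4}, q2→{q4, q6, q7}, q4→{q4}, q5→{q5, q6}; now {q4, q5, q6, q7}.
Read 'c': q4→{q2, q5}, q5→{q4, q6, q8}, q6→{q8}, q7→{q2, q6}; now {q2, q4, q5, q6, q8}.
Read 'a': q2→{q4, q6, q7}, q4→{q4}, q5→{q5, q6}, q6→∅, q8→{q1, q2, q5, q7}; now {q1, q2, q4, q5, q6, q7}.
Read 'a': q1→{q6, q7}, q2→{q4, q6, q7}, q4→{q4}, q5→{q5, q6}, q6→∅, q7→{q4, q7}; now {q4, q5, q6, q7}.
Read 'c': q4→{q2, q5}, q5→{q4, q6, q8}, q6→{q8}, q7→{q2, q6}; now {q2, q4, q5, q6, q8}.
That set has 5 states.

5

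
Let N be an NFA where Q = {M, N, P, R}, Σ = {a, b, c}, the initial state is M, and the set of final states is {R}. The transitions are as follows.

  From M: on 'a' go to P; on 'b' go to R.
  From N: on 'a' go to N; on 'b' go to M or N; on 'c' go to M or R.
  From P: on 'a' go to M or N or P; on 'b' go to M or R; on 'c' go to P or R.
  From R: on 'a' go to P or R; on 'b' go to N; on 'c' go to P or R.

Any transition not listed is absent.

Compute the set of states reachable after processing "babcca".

{M, N, P, R}

Start in {M}.
Read 'b': M→{R}; now {R}.
Read 'a': R→{P, R}; now {P, R}.
Read 'b': P→{M, R}, R→{N}; now {M, N, R}.
Read 'c': M→∅, N→{M, R}, R→{P, R}; now {M, P, R}.
Read 'c': M→∅, P→{P, R}, R→{P, R}; now {P, R}.
Read 'a': P→{M, N, P}, R→{P, R}; now {M, N, P, R}.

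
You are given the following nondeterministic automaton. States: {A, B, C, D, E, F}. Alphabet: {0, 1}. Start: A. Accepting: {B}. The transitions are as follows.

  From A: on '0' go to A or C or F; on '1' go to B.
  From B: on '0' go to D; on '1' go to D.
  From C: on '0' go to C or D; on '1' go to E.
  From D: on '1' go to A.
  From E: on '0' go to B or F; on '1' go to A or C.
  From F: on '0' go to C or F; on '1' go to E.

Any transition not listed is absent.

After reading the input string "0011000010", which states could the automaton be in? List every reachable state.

Start in {A}.
Read '0': A→{A, C, F}; now {A, C, F}.
Read '0': A→{A, C, F}, C→{C, D}, F→{C, F}; now {A, C, D, F}.
Read '1': A→{B}, C→{E}, D→{A}, F→{E}; now {A, B, E}.
Read '1': A→{B}, B→{D}, E→{A, C}; now {A, B, C, D}.
Read '0': A→{A, C, F}, B→{D}, C→{C, D}, D→∅; now {A, C, D, F}.
Read '0': A→{A, C, F}, C→{C, D}, D→∅, F→{C, F}; now {A, C, D, F}.
Read '0': A→{A, C, F}, C→{C, D}, D→∅, F→{C, F}; now {A, C, D, F}.
Read '0': A→{A, C, F}, C→{C, D}, D→∅, F→{C, F}; now {A, C, D, F}.
Read '1': A→{B}, C→{E}, D→{A}, F→{E}; now {A, B, E}.
Read '0': A→{A, C, F}, B→{D}, E→{B, F}; now {A, B, C, D, F}.

{A, B, C, D, F}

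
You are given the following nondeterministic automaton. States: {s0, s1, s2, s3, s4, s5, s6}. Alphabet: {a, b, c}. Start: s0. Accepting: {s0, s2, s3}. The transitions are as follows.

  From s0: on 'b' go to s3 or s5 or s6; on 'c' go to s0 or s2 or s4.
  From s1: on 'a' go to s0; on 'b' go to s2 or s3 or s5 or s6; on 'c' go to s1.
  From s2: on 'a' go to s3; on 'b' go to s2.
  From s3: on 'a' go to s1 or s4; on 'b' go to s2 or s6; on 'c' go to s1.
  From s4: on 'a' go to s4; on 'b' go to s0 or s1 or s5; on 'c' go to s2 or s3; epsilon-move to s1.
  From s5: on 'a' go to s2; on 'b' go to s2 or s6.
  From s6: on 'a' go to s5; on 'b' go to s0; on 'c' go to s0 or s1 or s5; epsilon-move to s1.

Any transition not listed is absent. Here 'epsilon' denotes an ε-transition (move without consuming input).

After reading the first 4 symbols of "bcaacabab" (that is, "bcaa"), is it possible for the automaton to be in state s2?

Start in {s0}.
Read 'b': {s0} → {s1, s3, s5, s6}.
Read 'c': {s1, s3, s5, s6} → {s0, s1, s5}.
Read 'a': {s0, s1, s5} → {s0, s2}.
Read 'a': {s0, s2} → {s3}.
State s2 is not in {s3}.

No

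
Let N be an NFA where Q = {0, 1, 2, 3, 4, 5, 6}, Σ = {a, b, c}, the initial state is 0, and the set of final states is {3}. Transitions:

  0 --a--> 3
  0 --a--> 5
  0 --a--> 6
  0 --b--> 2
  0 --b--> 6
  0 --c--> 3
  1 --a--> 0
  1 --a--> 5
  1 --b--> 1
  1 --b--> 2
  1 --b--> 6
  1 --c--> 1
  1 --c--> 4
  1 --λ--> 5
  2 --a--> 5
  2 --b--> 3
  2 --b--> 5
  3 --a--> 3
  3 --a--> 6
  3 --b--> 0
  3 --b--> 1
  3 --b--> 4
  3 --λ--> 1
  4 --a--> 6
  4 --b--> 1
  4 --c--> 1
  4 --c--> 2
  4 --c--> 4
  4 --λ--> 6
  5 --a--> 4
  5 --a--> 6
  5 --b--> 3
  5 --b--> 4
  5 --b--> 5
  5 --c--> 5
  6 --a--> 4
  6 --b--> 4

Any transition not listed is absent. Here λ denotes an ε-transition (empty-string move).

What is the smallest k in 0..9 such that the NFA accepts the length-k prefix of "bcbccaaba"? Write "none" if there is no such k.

Start in {0}.
Read 'b': {0} → {2, 6}.
Read 'c': {2, 6} → ∅.
The set is empty and remains empty for the remaining 7 symbols.
No reachable set along the way intersects F.

none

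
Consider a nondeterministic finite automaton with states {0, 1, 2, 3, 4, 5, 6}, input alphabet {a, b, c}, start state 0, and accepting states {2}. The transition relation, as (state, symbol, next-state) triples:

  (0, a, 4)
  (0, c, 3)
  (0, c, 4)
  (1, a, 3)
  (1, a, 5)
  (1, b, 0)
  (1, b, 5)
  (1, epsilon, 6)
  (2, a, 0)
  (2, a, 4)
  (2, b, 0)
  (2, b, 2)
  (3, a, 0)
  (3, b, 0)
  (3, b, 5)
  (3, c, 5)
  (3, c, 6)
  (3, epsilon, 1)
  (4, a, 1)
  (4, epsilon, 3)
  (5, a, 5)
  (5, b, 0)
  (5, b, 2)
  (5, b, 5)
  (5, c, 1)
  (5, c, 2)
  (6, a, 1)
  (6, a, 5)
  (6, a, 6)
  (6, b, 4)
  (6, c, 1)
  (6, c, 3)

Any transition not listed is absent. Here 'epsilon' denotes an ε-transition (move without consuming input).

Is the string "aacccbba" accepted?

Start in {0}.
Read 'a': 0→{4}; union {4}; ε-closure = {1, 3, 4, 6}.
Read 'a': 1→{3, 5}, 3→{0}, 4→{1}, 6→{1, 5, 6}; now {0, 1, 3, 5, 6}.
Read 'c': 0→{3, 4}, 1→∅, 3→{5, 6}, 5→{1, 2}, 6→{1, 3}; now {1, 2, 3, 4, 5, 6}.
Read 'c': 1→∅, 2→∅, 3→{5, 6}, 4→∅, 5→{1, 2}, 6→{1, 3}; now {1, 2, 3, 5, 6}.
Read 'c': 1→∅, 2→∅, 3→{5, 6}, 5→{1, 2}, 6→{1, 3}; now {1, 2, 3, 5, 6}.
Read 'b': 1→{0, 5}, 2→{0, 2}, 3→{0, 5}, 5→{0, 2, 5}, 6→{4}; union {0, 2, 4, 5}; ε-closure = {0, 1, 2, 3, 4, 5, 6}.
Read 'b': 0→∅, 1→{0, 5}, 2→{0, 2}, 3→{0, 5}, 4→∅, 5→{0, 2, 5}, 6→{4}; union {0, 2, 4, 5}; ε-closure = {0, 1, 2, 3, 4, 5, 6}.
Read 'a': 0→{4}, 1→{3, 5}, 2→{0, 4}, 3→{0}, 4→{1}, 5→{5}, 6→{1, 5, 6}; now {0, 1, 3, 4, 5, 6}.
The final set {0, 1, 3, 4, 5, 6} contains no accepting state.

No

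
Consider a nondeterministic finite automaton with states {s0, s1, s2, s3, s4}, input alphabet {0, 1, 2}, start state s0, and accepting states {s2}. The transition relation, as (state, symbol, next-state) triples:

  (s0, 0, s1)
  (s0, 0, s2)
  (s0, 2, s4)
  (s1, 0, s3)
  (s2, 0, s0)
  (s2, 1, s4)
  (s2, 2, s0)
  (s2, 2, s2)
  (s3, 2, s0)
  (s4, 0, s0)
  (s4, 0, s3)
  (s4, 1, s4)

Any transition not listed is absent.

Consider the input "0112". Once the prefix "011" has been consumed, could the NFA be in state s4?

Yes

Start in {s0}.
Read '0': s0→{s1, s2}; now {s1, s2}.
Read '1': s1→∅, s2→{s4}; now {s4}.
Read '1': s4→{s4}; now {s4}.
State s4 is in {s4}.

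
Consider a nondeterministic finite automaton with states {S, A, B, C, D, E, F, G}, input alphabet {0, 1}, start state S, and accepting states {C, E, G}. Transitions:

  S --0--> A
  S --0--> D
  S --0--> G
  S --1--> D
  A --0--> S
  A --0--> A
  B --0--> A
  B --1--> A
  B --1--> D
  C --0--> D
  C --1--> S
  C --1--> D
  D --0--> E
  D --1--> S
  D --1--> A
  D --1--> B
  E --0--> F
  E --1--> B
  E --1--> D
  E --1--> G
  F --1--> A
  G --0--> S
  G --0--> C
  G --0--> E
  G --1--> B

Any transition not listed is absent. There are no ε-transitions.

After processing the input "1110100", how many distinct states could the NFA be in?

5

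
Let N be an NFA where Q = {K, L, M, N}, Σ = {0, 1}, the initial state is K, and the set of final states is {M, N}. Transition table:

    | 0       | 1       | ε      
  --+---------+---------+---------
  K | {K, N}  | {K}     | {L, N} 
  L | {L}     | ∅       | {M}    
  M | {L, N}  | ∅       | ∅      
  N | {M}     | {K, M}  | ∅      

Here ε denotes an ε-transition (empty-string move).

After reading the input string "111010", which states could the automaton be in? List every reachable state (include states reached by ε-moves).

Start: ε-closure({K}) = {K, L, M, N}.
Read '1': K→{K}, L→∅, M→∅, N→{K, M}; union {K, M}; ε-closure = {K, L, M, N}.
Read '1': K→{K}, L→∅, M→∅, N→{K, M}; union {K, M}; ε-closure = {K, L, M, N}.
Read '1': K→{K}, L→∅, M→∅, N→{K, M}; union {K, M}; ε-closure = {K, L, M, N}.
Read '0': K→{K, N}, L→{L}, M→{L, N}, N→{M}; now {K, L, M, N}.
Read '1': K→{K}, L→∅, M→∅, N→{K, M}; union {K, M}; ε-closure = {K, L, M, N}.
Read '0': K→{K, N}, L→{L}, M→{L, N}, N→{M}; now {K, L, M, N}.

{K, L, M, N}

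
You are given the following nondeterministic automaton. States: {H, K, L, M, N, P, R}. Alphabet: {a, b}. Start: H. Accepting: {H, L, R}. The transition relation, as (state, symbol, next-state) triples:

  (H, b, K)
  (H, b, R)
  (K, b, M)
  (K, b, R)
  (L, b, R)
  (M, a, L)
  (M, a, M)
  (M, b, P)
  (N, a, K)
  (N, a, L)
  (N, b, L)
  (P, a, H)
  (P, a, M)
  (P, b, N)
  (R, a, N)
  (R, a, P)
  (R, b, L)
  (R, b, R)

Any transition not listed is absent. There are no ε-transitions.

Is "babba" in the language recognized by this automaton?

No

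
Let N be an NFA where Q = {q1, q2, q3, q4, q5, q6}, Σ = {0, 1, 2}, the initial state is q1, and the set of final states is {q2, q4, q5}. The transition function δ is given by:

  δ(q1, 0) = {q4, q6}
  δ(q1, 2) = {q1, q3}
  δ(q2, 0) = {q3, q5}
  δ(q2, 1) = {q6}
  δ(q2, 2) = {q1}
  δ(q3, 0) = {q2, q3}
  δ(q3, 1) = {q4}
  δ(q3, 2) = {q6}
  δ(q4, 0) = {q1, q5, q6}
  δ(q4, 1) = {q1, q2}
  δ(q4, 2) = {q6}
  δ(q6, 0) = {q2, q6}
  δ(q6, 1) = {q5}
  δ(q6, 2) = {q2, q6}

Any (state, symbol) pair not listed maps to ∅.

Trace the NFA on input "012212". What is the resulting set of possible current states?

{q6}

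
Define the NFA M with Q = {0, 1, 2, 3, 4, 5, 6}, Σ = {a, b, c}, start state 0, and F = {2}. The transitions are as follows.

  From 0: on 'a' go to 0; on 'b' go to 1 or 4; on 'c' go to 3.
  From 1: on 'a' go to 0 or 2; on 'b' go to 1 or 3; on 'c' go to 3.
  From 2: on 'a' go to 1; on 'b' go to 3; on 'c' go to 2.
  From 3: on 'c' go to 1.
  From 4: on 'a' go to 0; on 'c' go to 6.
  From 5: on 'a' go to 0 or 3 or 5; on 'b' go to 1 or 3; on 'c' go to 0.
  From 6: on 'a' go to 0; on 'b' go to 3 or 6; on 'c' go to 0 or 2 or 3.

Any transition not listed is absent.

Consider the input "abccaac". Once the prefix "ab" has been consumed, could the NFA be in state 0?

No

Start in {0}.
Read 'a': {0} → {0}.
Read 'b': {0} → {1, 4}.
State 0 is not in {1, 4}.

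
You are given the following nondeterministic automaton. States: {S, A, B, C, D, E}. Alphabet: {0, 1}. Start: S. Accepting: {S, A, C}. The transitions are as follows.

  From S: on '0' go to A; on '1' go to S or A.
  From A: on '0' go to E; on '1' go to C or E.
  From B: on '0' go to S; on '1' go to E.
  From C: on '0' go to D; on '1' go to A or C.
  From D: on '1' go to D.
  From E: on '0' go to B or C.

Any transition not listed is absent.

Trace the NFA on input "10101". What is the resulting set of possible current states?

Start in {S}.
Read '1': {S} → {S, A}.
Read '0': {S, A} → {A, E}.
Read '1': {A, E} → {C, E}.
Read '0': {C, E} → {B, C, D}.
Read '1': {B, C, D} → {A, C, D, E}.

{A, C, D, E}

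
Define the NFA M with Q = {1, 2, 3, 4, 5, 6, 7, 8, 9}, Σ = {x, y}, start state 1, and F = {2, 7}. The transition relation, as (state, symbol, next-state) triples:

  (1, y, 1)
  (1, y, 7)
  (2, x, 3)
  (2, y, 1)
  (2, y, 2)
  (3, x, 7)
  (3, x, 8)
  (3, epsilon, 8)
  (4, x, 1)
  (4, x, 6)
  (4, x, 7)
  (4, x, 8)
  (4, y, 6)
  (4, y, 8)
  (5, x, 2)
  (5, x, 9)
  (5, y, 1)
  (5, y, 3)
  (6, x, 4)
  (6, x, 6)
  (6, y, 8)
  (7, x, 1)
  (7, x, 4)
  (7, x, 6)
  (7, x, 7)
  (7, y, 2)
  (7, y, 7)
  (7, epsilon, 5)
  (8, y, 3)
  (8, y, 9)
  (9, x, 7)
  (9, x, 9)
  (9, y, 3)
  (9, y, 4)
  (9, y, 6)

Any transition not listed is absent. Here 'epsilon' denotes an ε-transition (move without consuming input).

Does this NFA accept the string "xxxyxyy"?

Start in {1}.
Read 'x': 1→∅; now ∅.
The set is empty and remains empty for the remaining 6 symbols.
The final set ∅ contains no accepting state.

No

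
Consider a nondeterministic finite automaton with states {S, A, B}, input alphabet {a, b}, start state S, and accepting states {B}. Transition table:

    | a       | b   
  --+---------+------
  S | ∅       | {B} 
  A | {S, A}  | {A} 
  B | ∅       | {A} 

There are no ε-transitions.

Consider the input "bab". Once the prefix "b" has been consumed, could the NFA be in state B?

Yes

Start in {S}.
Read 'b': S→{B}; now {B}.
State B is in {B}.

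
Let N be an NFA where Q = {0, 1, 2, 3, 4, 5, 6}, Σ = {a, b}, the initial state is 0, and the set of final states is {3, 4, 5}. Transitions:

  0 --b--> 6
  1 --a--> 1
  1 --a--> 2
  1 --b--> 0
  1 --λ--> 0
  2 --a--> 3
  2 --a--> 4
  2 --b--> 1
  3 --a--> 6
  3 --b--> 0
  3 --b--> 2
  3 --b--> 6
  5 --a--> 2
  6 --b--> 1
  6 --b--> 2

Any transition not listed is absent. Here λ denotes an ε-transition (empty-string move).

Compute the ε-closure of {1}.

{0, 1}

Begin with {1}.
ε-move 1 → 0; add 0.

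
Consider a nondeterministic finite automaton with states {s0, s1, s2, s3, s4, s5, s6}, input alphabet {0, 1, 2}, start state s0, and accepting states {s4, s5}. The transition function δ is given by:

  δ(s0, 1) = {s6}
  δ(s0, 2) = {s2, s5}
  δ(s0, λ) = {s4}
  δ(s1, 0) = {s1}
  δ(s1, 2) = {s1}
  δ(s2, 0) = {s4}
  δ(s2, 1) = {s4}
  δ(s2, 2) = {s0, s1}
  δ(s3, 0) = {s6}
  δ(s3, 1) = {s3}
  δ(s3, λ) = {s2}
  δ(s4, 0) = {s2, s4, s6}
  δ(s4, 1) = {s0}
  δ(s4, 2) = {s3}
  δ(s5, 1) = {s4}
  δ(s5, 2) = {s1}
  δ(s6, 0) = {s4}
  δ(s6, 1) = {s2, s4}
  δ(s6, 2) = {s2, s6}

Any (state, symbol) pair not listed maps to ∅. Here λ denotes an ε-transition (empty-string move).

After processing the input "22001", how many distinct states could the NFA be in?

3

Start: ε-closure({s0}) = {s0, s4}.
Read '2': s0→{s2, s5}, s4→{s3}; now {s2, s3, s5}.
Read '2': s2→{s0, s1}, s3→∅, s5→{s1}; union {s0, s1}; ε-closure = {s0, s1, s4}.
Read '0': s0→∅, s1→{s1}, s4→{s2, s4, s6}; now {s1, s2, s4, s6}.
Read '0': s1→{s1}, s2→{s4}, s4→{s2, s4, s6}, s6→{s4}; now {s1, s2, s4, s6}.
Read '1': s1→∅, s2→{s4}, s4→{s0}, s6→{s2, s4}; now {s0, s2, s4}.
That set has 3 states.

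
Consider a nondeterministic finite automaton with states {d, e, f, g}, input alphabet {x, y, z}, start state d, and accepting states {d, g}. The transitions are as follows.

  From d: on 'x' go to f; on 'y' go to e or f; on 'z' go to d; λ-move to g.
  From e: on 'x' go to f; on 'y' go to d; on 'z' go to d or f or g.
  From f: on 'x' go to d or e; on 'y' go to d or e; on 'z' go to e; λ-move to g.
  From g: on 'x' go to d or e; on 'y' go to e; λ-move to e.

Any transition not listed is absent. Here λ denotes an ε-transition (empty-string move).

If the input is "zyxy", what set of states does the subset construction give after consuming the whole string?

{d, e, f, g}

Start: ε-closure({d}) = {d, e, g}.
Read 'z': {d, e, g} → {d, e, f, g}.
Read 'y': {d, e, f, g} → {d, e, f, g}.
Read 'x': {d, e, f, g} → {d, e, f, g}.
Read 'y': {d, e, f, g} → {d, e, f, g}.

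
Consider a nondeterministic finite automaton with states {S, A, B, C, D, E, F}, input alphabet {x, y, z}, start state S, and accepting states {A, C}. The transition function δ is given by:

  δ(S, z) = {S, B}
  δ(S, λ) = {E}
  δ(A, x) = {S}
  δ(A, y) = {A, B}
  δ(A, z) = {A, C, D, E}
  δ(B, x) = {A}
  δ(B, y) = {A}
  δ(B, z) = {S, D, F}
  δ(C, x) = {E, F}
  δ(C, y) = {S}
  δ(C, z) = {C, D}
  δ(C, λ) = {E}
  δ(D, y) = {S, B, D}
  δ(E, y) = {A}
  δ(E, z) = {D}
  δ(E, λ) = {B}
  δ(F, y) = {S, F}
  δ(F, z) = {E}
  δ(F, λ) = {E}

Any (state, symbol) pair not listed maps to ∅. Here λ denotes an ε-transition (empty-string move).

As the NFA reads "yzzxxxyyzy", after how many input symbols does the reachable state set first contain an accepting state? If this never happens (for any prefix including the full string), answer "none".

Start: ε-closure({S}) = {S, B, E}.
Read 'y': S→∅, B→{A}, E→{A}; now {A}.
None of the earlier sets intersect F, but {A} does.

1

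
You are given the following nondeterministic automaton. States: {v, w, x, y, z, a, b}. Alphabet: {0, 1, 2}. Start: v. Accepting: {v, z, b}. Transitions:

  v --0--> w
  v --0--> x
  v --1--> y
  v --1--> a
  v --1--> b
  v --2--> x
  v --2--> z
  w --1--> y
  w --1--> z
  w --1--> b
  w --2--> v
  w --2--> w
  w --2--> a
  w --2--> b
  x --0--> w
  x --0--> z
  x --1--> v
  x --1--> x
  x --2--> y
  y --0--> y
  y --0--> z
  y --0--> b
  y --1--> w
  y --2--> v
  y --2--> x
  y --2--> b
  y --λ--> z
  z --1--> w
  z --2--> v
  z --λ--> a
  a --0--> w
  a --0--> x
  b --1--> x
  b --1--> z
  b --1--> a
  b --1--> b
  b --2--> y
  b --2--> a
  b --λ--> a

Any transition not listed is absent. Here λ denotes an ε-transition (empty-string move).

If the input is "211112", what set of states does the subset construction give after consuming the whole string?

{v, w, x, y, z, a, b}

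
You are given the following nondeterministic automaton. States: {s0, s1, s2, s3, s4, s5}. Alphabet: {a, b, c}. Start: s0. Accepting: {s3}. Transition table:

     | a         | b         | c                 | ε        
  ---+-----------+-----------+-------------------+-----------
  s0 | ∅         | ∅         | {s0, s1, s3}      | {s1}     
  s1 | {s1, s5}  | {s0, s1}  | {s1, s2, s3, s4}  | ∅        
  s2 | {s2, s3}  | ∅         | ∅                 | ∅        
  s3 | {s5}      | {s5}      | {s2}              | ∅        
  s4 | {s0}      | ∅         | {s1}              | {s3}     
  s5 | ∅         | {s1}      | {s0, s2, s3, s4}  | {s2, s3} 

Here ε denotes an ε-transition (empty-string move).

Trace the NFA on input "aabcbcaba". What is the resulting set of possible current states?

{s1, s2, s3, s5}

Start: ε-closure({s0}) = {s0, s1}.
Read 'a': {s0, s1} → {s1, s2, s3, s5}.
Read 'a': {s1, s2, s3, s5} → {s1, s2, s3, s5}.
Read 'b': {s1, s2, s3, s5} → {s0, s1, s2, s3, s5}.
Read 'c': {s0, s1, s2, s3, s5} → {s0, s1, s2, s3, s4}.
Read 'b': {s0, s1, s2, s3, s4} → {s0, s1, s2, s3, s5}.
Read 'c': {s0, s1, s2, s3, s5} → {s0, s1, s2, s3, s4}.
Read 'a': {s0, s1, s2, s3, s4} → {s0, s1, s2, s3, s5}.
Read 'b': {s0, s1, s2, s3, s5} → {s0, s1, s2, s3, s5}.
Read 'a': {s0, s1, s2, s3, s5} → {s1, s2, s3, s5}.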